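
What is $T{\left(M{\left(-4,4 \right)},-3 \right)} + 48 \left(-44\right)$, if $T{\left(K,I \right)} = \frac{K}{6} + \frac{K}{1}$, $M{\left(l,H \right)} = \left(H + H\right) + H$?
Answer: $-2098$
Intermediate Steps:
$M{\left(l,H \right)} = 3 H$ ($M{\left(l,H \right)} = 2 H + H = 3 H$)
$T{\left(K,I \right)} = \frac{7 K}{6}$ ($T{\left(K,I \right)} = K \frac{1}{6} + K 1 = \frac{K}{6} + K = \frac{7 K}{6}$)
$T{\left(M{\left(-4,4 \right)},-3 \right)} + 48 \left(-44\right) = \frac{7 \cdot 3 \cdot 4}{6} + 48 \left(-44\right) = \frac{7}{6} \cdot 12 - 2112 = 14 - 2112 = -2098$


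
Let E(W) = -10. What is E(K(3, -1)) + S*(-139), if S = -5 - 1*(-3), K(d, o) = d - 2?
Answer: 268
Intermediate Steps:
K(d, o) = -2 + d
S = -2 (S = -5 + 3 = -2)
E(K(3, -1)) + S*(-139) = -10 - 2*(-139) = -10 + 278 = 268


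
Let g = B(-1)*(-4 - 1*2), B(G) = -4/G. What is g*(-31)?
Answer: 744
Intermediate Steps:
g = -24 (g = (-4/(-1))*(-4 - 1*2) = (-4*(-1))*(-4 - 2) = 4*(-6) = -24)
g*(-31) = -24*(-31) = 744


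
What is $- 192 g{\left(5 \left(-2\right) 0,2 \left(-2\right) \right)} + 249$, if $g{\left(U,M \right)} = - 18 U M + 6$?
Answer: $-903$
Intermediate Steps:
$g{\left(U,M \right)} = 6 - 18 M U$ ($g{\left(U,M \right)} = - 18 M U + 6 = 6 - 18 M U$)
$- 192 g{\left(5 \left(-2\right) 0,2 \left(-2\right) \right)} + 249 = - 192 \left(6 - 18 \cdot 2 \left(-2\right) 5 \left(-2\right) 0\right) + 249 = - 192 \left(6 - - 72 \left(\left(-10\right) 0\right)\right) + 249 = - 192 \left(6 - \left(-72\right) 0\right) + 249 = - 192 \left(6 + 0\right) + 249 = \left(-192\right) 6 + 249 = -1152 + 249 = -903$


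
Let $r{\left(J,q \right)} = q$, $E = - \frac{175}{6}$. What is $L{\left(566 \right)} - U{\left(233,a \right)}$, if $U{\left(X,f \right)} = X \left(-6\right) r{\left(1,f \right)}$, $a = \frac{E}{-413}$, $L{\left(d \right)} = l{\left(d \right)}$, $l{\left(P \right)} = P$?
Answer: $\frac{39219}{59} \approx 664.73$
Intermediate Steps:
$E = - \frac{175}{6}$ ($E = \left(-175\right) \frac{1}{6} = - \frac{175}{6} \approx -29.167$)
$L{\left(d \right)} = d$
$a = \frac{25}{354}$ ($a = - \frac{175}{6 \left(-413\right)} = \left(- \frac{175}{6}\right) \left(- \frac{1}{413}\right) = \frac{25}{354} \approx 0.070621$)
$U{\left(X,f \right)} = - 6 X f$ ($U{\left(X,f \right)} = X \left(-6\right) f = - 6 X f$)
$L{\left(566 \right)} - U{\left(233,a \right)} = 566 - \left(-6\right) 233 \cdot \frac{25}{354} = 566 - - \frac{5825}{59} = 566 + \frac{5825}{59} = \frac{39219}{59}$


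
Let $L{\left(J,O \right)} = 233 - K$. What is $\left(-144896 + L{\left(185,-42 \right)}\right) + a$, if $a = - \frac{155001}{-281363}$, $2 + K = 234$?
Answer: $- \frac{40767936884}{281363} \approx -1.4489 \cdot 10^{5}$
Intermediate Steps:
$K = 232$ ($K = -2 + 234 = 232$)
$L{\left(J,O \right)} = 1$ ($L{\left(J,O \right)} = 233 - 232 = 1$)
$a = \frac{155001}{281363}$ ($a = \left(-155001\right) \left(- \frac{1}{281363}\right) = \frac{155001}{281363} \approx 0.55089$)
$\left(-144896 + L{\left(185,-42 \right)}\right) + a = \left(-144896 + 1\right) + \frac{155001}{281363} = -144895 + \frac{155001}{281363} = - \frac{40767936884}{281363}$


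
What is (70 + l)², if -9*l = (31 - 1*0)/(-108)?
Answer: 4633661041/944784 ≈ 4904.5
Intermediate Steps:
l = 31/972 (l = -(31 - 1*0)/(9*(-108)) = -(31 + 0)*(-1)/(9*108) = -31*(-1)/(9*108) = -⅑*(-31/108) = 31/972 ≈ 0.031893)
(70 + l)² = (70 + 31/972)² = (68071/972)² = 4633661041/944784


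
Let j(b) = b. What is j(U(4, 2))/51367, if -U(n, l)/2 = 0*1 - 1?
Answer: 2/51367 ≈ 3.8936e-5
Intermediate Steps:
U(n, l) = 2 (U(n, l) = -2*(0*1 - 1) = -2*(0 - 1) = -2*(-1) = 2)
j(U(4, 2))/51367 = 2/51367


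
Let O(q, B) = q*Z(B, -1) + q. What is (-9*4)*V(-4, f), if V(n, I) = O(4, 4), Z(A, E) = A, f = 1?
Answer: -720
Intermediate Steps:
O(q, B) = q + B*q (O(q, B) = q*B + q = B*q + q = q + B*q)
V(n, I) = 20 (V(n, I) = 4*(1 + 4) = 4*5 = 20)
(-9*4)*V(-4, f) = -9*4*20 = -36*20 = -720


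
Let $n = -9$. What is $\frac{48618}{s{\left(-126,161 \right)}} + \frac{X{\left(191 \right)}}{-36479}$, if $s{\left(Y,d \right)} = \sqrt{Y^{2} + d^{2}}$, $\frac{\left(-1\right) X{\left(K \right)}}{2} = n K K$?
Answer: $- \frac{656658}{36479} + \frac{48618 \sqrt{853}}{5971} \approx 219.81$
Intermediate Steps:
$X{\left(K \right)} = 18 K^{2}$ ($X{\left(K \right)} = - 2 \left(- 9 K K\right) = - 2 \left(- 9 K^{2}\right) = 18 K^{2}$)
$\frac{48618}{s{\left(-126,161 \right)}} + \frac{X{\left(191 \right)}}{-36479} = \frac{48618}{\sqrt{\left(-126\right)^{2} + 161^{2}}} + \frac{18 \cdot 191^{2}}{-36479} = \frac{48618}{\sqrt{15876 + 25921}} + 18 \cdot 36481 \left(- \frac{1}{36479}\right) = \frac{48618}{\sqrt{41797}} + 656658 \left(- \frac{1}{36479}\right) = \frac{48618}{7 \sqrt{853}} - \frac{656658}{36479} = 48618 \frac{\sqrt{853}}{5971} - \frac{656658}{36479} = \frac{48618 \sqrt{853}}{5971} - \frac{656658}{36479} = - \frac{656658}{36479} + \frac{48618 \sqrt{853}}{5971}$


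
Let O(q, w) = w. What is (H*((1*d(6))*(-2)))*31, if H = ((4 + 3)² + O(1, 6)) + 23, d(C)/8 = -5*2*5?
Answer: 1934400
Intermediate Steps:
d(C) = -400 (d(C) = 8*(-5*2*5) = 8*(-10*5) = 8*(-50) = -400)
H = 78 (H = ((4 + 3)² + 6) + 23 = (7² + 6) + 23 = (49 + 6) + 23 = 55 + 23 = 78)
(H*((1*d(6))*(-2)))*31 = (78*((1*(-400))*(-2)))*31 = (78*(-400*(-2)))*31 = (78*800)*31 = 62400*31 = 1934400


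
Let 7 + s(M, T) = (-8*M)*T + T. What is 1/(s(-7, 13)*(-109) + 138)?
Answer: -1/79868 ≈ -1.2521e-5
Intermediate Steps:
s(M, T) = -7 + T - 8*M*T (s(M, T) = -7 + ((-8*M)*T + T) = -7 + (-8*M*T + T) = -7 + (T - 8*M*T) = -7 + T - 8*M*T)
1/(s(-7, 13)*(-109) + 138) = 1/((-7 + 13 - 8*(-7)*13)*(-109) + 138) = 1/((-7 + 13 + 728)*(-109) + 138) = 1/(734*(-109) + 138) = 1/(-80006 + 138) = 1/(-79868) = -1/79868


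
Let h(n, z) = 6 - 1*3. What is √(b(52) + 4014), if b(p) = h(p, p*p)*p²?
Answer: √12126 ≈ 110.12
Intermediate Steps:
h(n, z) = 3 (h(n, z) = 6 - 3 = 3)
b(p) = 3*p²
√(b(52) + 4014) = √(3*52² + 4014) = √(3*2704 + 4014) = √(8112 + 4014) = √12126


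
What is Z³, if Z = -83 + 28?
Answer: -166375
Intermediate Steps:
Z = -55
Z³ = (-55)³ = -166375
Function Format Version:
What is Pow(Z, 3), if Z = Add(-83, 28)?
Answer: -166375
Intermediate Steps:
Z = -55
Pow(Z, 3) = Pow(-55, 3) = -166375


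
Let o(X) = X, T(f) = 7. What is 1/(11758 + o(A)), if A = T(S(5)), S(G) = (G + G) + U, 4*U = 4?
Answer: 1/11765 ≈ 8.4998e-5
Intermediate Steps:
U = 1 (U = (1/4)*4 = 1)
S(G) = 1 + 2*G (S(G) = (G + G) + 1 = 2*G + 1 = 1 + 2*G)
A = 7
1/(11758 + o(A)) = 1/(11758 + 7) = 1/11765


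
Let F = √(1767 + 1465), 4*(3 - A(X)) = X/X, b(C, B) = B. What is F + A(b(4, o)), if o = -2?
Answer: 11/4 + 4*√202 ≈ 59.601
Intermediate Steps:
A(X) = 11/4 (A(X) = 3 - X/(4*X) = 3 - ¼*1 = 3 - ¼ = 11/4)
F = 4*√202 (F = √3232 = 4*√202 ≈ 56.851)
F + A(b(4, o)) = 4*√202 + 11/4 = 11/4 + 4*√202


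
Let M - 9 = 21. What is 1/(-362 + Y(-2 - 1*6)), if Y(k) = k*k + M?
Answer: -1/268 ≈ -0.0037313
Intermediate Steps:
M = 30 (M = 9 + 21 = 30)
Y(k) = 30 + k² (Y(k) = k*k + 30 = k² + 30 = 30 + k²)
1/(-362 + Y(-2 - 1*6)) = 1/(-362 + (30 + (-2 - 1*6)²)) = 1/(-362 + (30 + (-2 - 6)²)) = 1/(-362 + (30 + (-8)²)) = 1/(-362 + (30 + 64)) = 1/(-362 + 94) = 1/(-268) = -1/268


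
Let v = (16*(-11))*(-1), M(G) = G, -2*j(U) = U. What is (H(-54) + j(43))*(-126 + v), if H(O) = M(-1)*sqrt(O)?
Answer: -1075 - 150*I*sqrt(6) ≈ -1075.0 - 367.42*I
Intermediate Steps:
j(U) = -U/2
H(O) = -sqrt(O)
v = 176 (v = -176*(-1) = 176)
(H(-54) + j(43))*(-126 + v) = (-sqrt(-54) - 1/2*43)*(-126 + 176) = (-3*I*sqrt(6) - 43/2)*50 = (-43/2 - 3*I*sqrt(6))*50 = -1075 - 150*I*sqrt(6)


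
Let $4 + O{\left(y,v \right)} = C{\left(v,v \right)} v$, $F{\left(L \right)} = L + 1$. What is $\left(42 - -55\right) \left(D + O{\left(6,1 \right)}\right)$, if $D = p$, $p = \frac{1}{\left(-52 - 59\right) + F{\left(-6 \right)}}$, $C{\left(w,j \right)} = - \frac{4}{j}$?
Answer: $- \frac{90113}{116} \approx -776.84$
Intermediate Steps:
$F{\left(L \right)} = 1 + L$
$O{\left(y,v \right)} = -8$ ($O{\left(y,v \right)} = -4 + - \frac{4}{v} v = -4 - 4 = -8$)
$p = - \frac{1}{116}$ ($p = \frac{1}{\left(-52 - 59\right) + \left(1 - 6\right)} = \frac{1}{\left(-52 - 59\right) - 5} = \frac{1}{-111 - 5} = \frac{1}{-116} = - \frac{1}{116} \approx -0.0086207$)
$D = - \frac{1}{116} \approx -0.0086207$
$\left(42 - -55\right) \left(D + O{\left(6,1 \right)}\right) = \left(42 - -55\right) \left(- \frac{1}{116} - 8\right) = \left(42 + 55\right) \left(- \frac{929}{116}\right) = 97 \left(- \frac{929}{116}\right) = - \frac{90113}{116}$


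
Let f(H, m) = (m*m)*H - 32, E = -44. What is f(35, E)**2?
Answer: 4587081984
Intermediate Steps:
f(H, m) = -32 + H*m**2 (f(H, m) = m**2*H - 32 = H*m**2 - 32 = -32 + H*m**2)
f(35, E)**2 = (-32 + 35*(-44)**2)**2 = (-32 + 35*1936)**2 = (-32 + 67760)**2 = 67728**2 = 4587081984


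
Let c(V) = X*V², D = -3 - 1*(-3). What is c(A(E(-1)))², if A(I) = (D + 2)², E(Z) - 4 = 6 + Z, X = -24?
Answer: 147456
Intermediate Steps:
E(Z) = 10 + Z (E(Z) = 4 + (6 + Z) = 10 + Z)
D = 0 (D = -3 + 3 = 0)
A(I) = 4 (A(I) = (0 + 2)² = 2² = 4)
c(V) = -24*V²
c(A(E(-1)))² = (-24*4²)² = (-24*16)² = (-384)² = 147456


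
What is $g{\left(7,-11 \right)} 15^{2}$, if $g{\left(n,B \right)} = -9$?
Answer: $-2025$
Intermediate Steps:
$g{\left(7,-11 \right)} 15^{2} = - 9 \cdot 15^{2} = \left(-9\right) 225 = -2025$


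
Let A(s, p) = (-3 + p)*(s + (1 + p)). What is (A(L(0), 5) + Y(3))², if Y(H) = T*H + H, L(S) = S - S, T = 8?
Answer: 1521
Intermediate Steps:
L(S) = 0
A(s, p) = (-3 + p)*(1 + p + s)
Y(H) = 9*H (Y(H) = 8*H + H = 9*H)
(A(L(0), 5) + Y(3))² = ((-3 + 5² - 3*0 - 2*5 + 5*0) + 9*3)² = ((-3 + 25 + 0 - 10 + 0) + 27)² = (12 + 27)² = 39² = 1521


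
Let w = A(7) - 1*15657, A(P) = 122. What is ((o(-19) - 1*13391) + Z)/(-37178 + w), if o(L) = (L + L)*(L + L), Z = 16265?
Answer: -4318/52713 ≈ -0.081915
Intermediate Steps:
o(L) = 4*L² (o(L) = (2*L)*(2*L) = 4*L²)
w = -15535 (w = 122 - 1*15657 = 122 - 15657 = -15535)
((o(-19) - 1*13391) + Z)/(-37178 + w) = ((4*(-19)² - 1*13391) + 16265)/(-37178 - 15535) = ((4*361 - 13391) + 16265)/(-52713) = ((1444 - 13391) + 16265)*(-1/52713) = (-11947 + 16265)*(-1/52713) = 4318*(-1/52713) = -4318/52713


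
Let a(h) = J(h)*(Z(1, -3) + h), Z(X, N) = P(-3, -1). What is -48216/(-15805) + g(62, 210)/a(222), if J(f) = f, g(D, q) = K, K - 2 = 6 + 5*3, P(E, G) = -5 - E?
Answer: 471046591/154383240 ≈ 3.0512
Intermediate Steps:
Z(X, N) = -2 (Z(X, N) = -5 - 1*(-3) = -5 + 3 = -2)
K = 23 (K = 2 + (6 + 5*3) = 2 + (6 + 15) = 2 + 21 = 23)
g(D, q) = 23
a(h) = h*(-2 + h)
-48216/(-15805) + g(62, 210)/a(222) = -48216/(-15805) + 23/((222*(-2 + 222))) = -48216*(-1/15805) + 23/((222*220)) = 48216/15805 + 23/48840 = 471046591/154383240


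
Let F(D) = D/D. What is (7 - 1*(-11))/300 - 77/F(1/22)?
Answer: -3847/50 ≈ -76.940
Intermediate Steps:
F(D) = 1
(7 - 1*(-11))/300 - 77/F(1/22) = (7 - 1*(-11))/300 - 77/1 = (7 + 11)*(1/300) - 77*1 = 18*(1/300) - 77 = 3/50 - 77 = -3847/50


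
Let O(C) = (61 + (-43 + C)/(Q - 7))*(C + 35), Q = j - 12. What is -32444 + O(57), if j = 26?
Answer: -26648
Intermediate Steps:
Q = 14 (Q = 26 - 12 = 14)
O(C) = (35 + C)*(384/7 + C/7) (O(C) = (61 + (-43 + C)/(14 - 7))*(C + 35) = (61 + (-43 + C)/7)*(35 + C) = (61 + (-43 + C)*(1/7))*(35 + C) = (61 + (-43/7 + C/7))*(35 + C) = (384/7 + C/7)*(35 + C) = (35 + C)*(384/7 + C/7))
-32444 + O(57) = -32444 + (1920 + (1/7)*57**2 + (419/7)*57) = -32444 + (1920 + (1/7)*3249 + 23883/7) = -32444 + (1920 + 3249/7 + 23883/7) = -32444 + 5796 = -26648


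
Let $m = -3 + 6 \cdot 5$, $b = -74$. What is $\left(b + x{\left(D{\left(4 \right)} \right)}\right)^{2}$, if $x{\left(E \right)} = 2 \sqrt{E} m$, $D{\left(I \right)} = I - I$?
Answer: $5476$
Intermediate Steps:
$m = 27$ ($m = -3 + 30 = 27$)
$D{\left(I \right)} = 0$
$x{\left(E \right)} = 54 \sqrt{E}$ ($x{\left(E \right)} = 2 \sqrt{E} 27 = 54 \sqrt{E}$)
$\left(b + x{\left(D{\left(4 \right)} \right)}\right)^{2} = \left(-74 + 54 \sqrt{0}\right)^{2} = \left(-74 + 54 \cdot 0\right)^{2} = \left(-74 + 0\right)^{2} = \left(-74\right)^{2} = 5476$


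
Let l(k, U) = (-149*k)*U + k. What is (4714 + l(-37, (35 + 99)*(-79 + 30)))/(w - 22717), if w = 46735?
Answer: -36193681/24018 ≈ -1506.9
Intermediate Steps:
l(k, U) = k - 149*U*k (l(k, U) = -149*U*k + k = k - 149*U*k)
(4714 + l(-37, (35 + 99)*(-79 + 30)))/(w - 22717) = (4714 - 37*(1 - 149*(35 + 99)*(-79 + 30)))/(46735 - 22717) = (4714 - 37*(1 - 19966*(-49)))/24018 = (4714 - 37*(1 - 149*(-6566)))*(1/24018) = (4714 - 37*(1 + 978334))*(1/24018) = (4714 - 37*978335)*(1/24018) = (4714 - 36198395)*(1/24018) = -36193681*1/24018 = -36193681/24018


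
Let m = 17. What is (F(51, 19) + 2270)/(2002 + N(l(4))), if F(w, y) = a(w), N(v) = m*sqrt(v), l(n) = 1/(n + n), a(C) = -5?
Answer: 36276240/32063743 - 77010*sqrt(2)/32063743 ≈ 1.1280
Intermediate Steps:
l(n) = 1/(2*n)
N(v) = 17*sqrt(v)
F(w, y) = -5
(F(51, 19) + 2270)/(2002 + N(l(4))) = (-5 + 2270)/(2002 + 17*sqrt((1/2)/4)) = 2265/(2002 + 17*sqrt((1/2)*(1/4))) = 2265/(2002 + 17*sqrt(1/8)) = 2265/(2002 + 17*(sqrt(2)/4)) = 2265/(2002 + 17*sqrt(2)/4)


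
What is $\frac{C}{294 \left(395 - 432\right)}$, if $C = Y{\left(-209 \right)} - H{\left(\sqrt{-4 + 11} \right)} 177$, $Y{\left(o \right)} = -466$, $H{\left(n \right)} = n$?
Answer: $\frac{233}{5439} + \frac{59 \sqrt{7}}{3626} \approx 0.085889$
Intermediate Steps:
$C = -466 - 177 \sqrt{7}$ ($C = -466 - \sqrt{-4 + 11} \cdot 177 = -466 - \sqrt{7} \cdot 177 = -466 - 177 \sqrt{7} \approx -934.3$)
$\frac{C}{294 \left(395 - 432\right)} = \frac{-466 - 177 \sqrt{7}}{294 \left(395 - 432\right)} = \frac{-466 - 177 \sqrt{7}}{294 \left(-37\right)} = \frac{-466 - 177 \sqrt{7}}{-10878} = \left(-466 - 177 \sqrt{7}\right) \left(- \frac{1}{10878}\right) = \frac{233}{5439} + \frac{59 \sqrt{7}}{3626}$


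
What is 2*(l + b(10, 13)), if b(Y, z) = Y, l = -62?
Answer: -104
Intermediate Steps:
2*(l + b(10, 13)) = 2*(-62 + 10) = 2*(-52) = -104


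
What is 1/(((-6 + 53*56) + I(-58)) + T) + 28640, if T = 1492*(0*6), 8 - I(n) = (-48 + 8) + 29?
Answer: 85375841/2981 ≈ 28640.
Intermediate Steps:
I(n) = 19 (I(n) = 8 - ((-48 + 8) + 29) = 8 - (-40 + 29) = 8 - 1*(-11) = 8 + 11 = 19)
T = 0 (T = 1492*0 = 0)
1/(((-6 + 53*56) + I(-58)) + T) + 28640 = 1/(((-6 + 53*56) + 19) + 0) + 28640 = 1/(((-6 + 2968) + 19) + 0) + 28640 = 1/((2962 + 19) + 0) + 28640 = 1/(2981 + 0) + 28640 = 1/2981 + 28640 = 85375841/2981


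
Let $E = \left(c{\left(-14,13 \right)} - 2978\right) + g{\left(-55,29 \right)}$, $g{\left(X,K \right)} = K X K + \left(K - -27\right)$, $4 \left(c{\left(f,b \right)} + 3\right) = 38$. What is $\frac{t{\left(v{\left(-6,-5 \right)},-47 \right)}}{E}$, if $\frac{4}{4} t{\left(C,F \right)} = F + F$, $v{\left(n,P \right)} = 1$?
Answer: $\frac{188}{98341} \approx 0.0019117$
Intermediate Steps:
$c{\left(f,b \right)} = \frac{13}{2}$ ($c{\left(f,b \right)} = -3 + \frac{1}{4} \cdot 38 = -3 + \frac{19}{2} = \frac{13}{2}$)
$t{\left(C,F \right)} = 2 F$ ($t{\left(C,F \right)} = F + F = 2 F$)
$g{\left(X,K \right)} = 27 + K + X K^{2}$ ($g{\left(X,K \right)} = X K^{2} + \left(K + 27\right) = X K^{2} + \left(27 + K\right) = 27 + K + X K^{2}$)
$E = - \frac{98341}{2}$ ($E = \left(\frac{13}{2} - 2978\right) + \left(27 + 29 - 55 \cdot 29^{2}\right) = - \frac{5943}{2} + \left(27 + 29 - 46255\right) = - \frac{5943}{2} - 46199 = - \frac{98341}{2} \approx -49171.0$)
$\frac{t{\left(v{\left(-6,-5 \right)},-47 \right)}}{E} = \frac{2 \left(-47\right)}{- \frac{98341}{2}} = \left(-94\right) \left(- \frac{2}{98341}\right) = \frac{188}{98341}$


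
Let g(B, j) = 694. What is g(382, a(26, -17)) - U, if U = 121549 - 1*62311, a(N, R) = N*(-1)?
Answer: -58544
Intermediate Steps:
a(N, R) = -N
U = 59238 (U = 121549 - 62311 = 59238)
g(382, a(26, -17)) - U = 694 - 1*59238 = 694 - 59238 = -58544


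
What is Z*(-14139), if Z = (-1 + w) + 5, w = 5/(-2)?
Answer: -42417/2 ≈ -21209.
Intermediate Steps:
w = -5/2 (w = 5*(-1/2) = -5/2 ≈ -2.5000)
Z = 3/2 (Z = (-1 - 5/2) + 5 = -7/2 + 5 = 3/2 ≈ 1.5000)
Z*(-14139) = (3/2)*(-14139) = -42417/2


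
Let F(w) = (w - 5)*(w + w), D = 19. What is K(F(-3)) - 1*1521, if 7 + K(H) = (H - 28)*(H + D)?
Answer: -188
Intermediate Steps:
F(w) = 2*w*(-5 + w) (F(w) = (-5 + w)*(2*w) = 2*w*(-5 + w))
K(H) = -7 + (-28 + H)*(19 + H) (K(H) = -7 + (H - 28)*(H + 19) = -7 + (-28 + H)*(19 + H))
K(F(-3)) - 1*1521 = (-539 + (2*(-3)*(-5 - 3))² - 18*(-3)*(-5 - 3)) - 1*1521 = (-539 + (2*(-3)*(-8))² - 18*(-3)*(-8)) - 1521 = (-539 + 48² - 9*48) - 1521 = (-539 + 2304 - 432) - 1521 = 1333 - 1521 = -188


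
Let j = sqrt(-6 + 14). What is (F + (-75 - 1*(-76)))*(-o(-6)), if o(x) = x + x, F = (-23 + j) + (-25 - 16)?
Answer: -756 + 24*sqrt(2) ≈ -722.06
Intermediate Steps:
j = 2*sqrt(2) (j = sqrt(8) = 2*sqrt(2) ≈ 2.8284)
F = -64 + 2*sqrt(2) (F = (-23 + 2*sqrt(2)) + (-25 - 16) = (-23 + 2*sqrt(2)) - 41 = -64 + 2*sqrt(2) ≈ -61.172)
o(x) = 2*x
(F + (-75 - 1*(-76)))*(-o(-6)) = ((-64 + 2*sqrt(2)) + (-75 - 1*(-76)))*(-2*(-6)) = ((-64 + 2*sqrt(2)) + (-75 + 76))*(-1*(-12)) = ((-64 + 2*sqrt(2)) + 1)*12 = (-63 + 2*sqrt(2))*12 = -756 + 24*sqrt(2)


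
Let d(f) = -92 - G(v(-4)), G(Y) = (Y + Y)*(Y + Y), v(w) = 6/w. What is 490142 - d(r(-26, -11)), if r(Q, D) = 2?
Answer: 490243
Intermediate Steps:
G(Y) = 4*Y² (G(Y) = (2*Y)*(2*Y) = 4*Y²)
d(f) = -101 (d(f) = -92 - 4*(6/(-4))² = -92 - 4*(6*(-¼))² = -92 - 4*(-3/2)² = -92 - 4*9/4 = -92 - 1*9 = -92 - 9 = -101)
490142 - d(r(-26, -11)) = 490142 - 1*(-101) = 490142 + 101 = 490243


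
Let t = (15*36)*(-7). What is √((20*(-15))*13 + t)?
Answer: 16*I*√30 ≈ 87.636*I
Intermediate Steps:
t = -3780 (t = 540*(-7) = -3780)
√((20*(-15))*13 + t) = √((20*(-15))*13 - 3780) = √(-300*13 - 3780) = √(-3900 - 3780) = √(-7680) = 16*I*√30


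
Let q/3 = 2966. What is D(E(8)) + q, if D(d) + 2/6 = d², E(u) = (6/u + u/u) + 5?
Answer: 429275/48 ≈ 8943.2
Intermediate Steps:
q = 8898 (q = 3*2966 = 8898)
E(u) = 6 + 6/u (E(u) = (6/u + 1) + 5 = (1 + 6/u) + 5 = 6 + 6/u)
D(d) = -⅓ + d²
D(E(8)) + q = (-⅓ + (6 + 6/8)²) + 8898 = (-⅓ + (6 + 6*(⅛))²) + 8898 = (-⅓ + (6 + ¾)²) + 8898 = (-⅓ + (27/4)²) + 8898 = (-⅓ + 729/16) + 8898 = 2171/48 + 8898 = 429275/48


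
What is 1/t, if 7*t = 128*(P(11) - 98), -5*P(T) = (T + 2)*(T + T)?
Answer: -35/99328 ≈ -0.00035237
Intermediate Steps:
P(T) = -2*T*(2 + T)/5 (P(T) = -(T + 2)*(T + T)/5 = -(2 + T)*2*T/5 = -2*T*(2 + T)/5)
t = -99328/35 (t = (128*(-2/5*11*(2 + 11) - 98))/7 = (128*(-2/5*11*13 - 98))/7 = (128*(-286/5 - 98))/7 = (128*(-776/5))/7 = (1/7)*(-99328/5) = -99328/35 ≈ -2837.9)
1/t = 1/(-99328/35) = -35/99328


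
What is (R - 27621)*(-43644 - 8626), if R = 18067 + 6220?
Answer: 174268180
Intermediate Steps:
R = 24287
(R - 27621)*(-43644 - 8626) = (24287 - 27621)*(-43644 - 8626) = -3334*(-52270) = 174268180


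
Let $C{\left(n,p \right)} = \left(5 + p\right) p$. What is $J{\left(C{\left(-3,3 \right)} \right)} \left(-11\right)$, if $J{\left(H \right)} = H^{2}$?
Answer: $-6336$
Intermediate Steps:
$C{\left(n,p \right)} = p \left(5 + p\right)$
$J{\left(C{\left(-3,3 \right)} \right)} \left(-11\right) = \left(3 \left(5 + 3\right)\right)^{2} \left(-11\right) = \left(3 \cdot 8\right)^{2} \left(-11\right) = 24^{2} \left(-11\right) = 576 \left(-11\right) = -6336$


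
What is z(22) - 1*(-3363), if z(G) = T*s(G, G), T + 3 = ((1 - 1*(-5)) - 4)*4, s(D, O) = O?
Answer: 3473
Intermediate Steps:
T = 5 (T = -3 + ((1 - 1*(-5)) - 4)*4 = -3 + ((1 + 5) - 4)*4 = -3 + (6 - 4)*4 = -3 + 2*4 = -3 + 8 = 5)
z(G) = 5*G
z(22) - 1*(-3363) = 5*22 - 1*(-3363) = 110 + 3363 = 3473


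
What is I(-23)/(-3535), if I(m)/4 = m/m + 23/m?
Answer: 0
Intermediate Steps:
I(m) = 4 + 92/m (I(m) = 4*(m/m + 23/m) = 4*(1 + 23/m) = 4 + 92/m)
I(-23)/(-3535) = (4 + 92/(-23))/(-3535) = (4 + 92*(-1/23))*(-1/3535) = (4 - 4)*(-1/3535) = 0*(-1/3535) = 0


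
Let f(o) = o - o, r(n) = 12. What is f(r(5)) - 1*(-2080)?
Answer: 2080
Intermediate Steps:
f(o) = 0
f(r(5)) - 1*(-2080) = 0 - 1*(-2080) = 0 + 2080 = 2080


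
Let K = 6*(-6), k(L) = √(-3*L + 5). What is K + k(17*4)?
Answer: -36 + I*√199 ≈ -36.0 + 14.107*I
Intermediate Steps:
k(L) = √(5 - 3*L)
K = -36
K + k(17*4) = -36 + √(5 - 51*4) = -36 + √(5 - 3*68) = -36 + √(5 - 204) = -36 + √(-199) = -36 + I*√199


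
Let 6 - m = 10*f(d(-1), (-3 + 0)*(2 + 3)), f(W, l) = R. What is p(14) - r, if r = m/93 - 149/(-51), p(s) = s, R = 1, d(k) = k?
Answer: 5861/527 ≈ 11.121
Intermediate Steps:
f(W, l) = 1
m = -4 (m = 6 - 10 = -4)
r = 1517/527 (r = -4/93 - 149/(-51) = -4*1/93 - 149*(-1/51) = -4/93 + 149/51 = 1517/527 ≈ 2.8786)
p(14) - r = 14 - 1*1517/527 = 14 - 1517/527 = 5861/527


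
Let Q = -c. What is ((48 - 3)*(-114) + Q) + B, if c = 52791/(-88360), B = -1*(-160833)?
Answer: 13757969871/88360 ≈ 1.5570e+5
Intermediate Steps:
B = 160833
c = -52791/88360 (c = 52791*(-1/88360) = -52791/88360 ≈ -0.59745)
Q = 52791/88360 (Q = -1*(-52791/88360) = 52791/88360 ≈ 0.59745)
((48 - 3)*(-114) + Q) + B = ((48 - 3)*(-114) + 52791/88360) + 160833 = (45*(-114) + 52791/88360) + 160833 = (-5130 + 52791/88360) + 160833 = -453234009/88360 + 160833 = 13757969871/88360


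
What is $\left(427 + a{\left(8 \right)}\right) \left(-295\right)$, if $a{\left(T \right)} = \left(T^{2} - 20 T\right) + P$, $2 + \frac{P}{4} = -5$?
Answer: $-89385$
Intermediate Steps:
$P = -28$ ($P = -8 + 4 \left(-5\right) = -8 - 20 = -28$)
$a{\left(T \right)} = -28 + T^{2} - 20 T$ ($a{\left(T \right)} = \left(T^{2} - 20 T\right) - 28 = -28 + T^{2} - 20 T$)
$\left(427 + a{\left(8 \right)}\right) \left(-295\right) = \left(427 - \left(188 - 64\right)\right) \left(-295\right) = \left(427 - 124\right) \left(-295\right) = 303 \left(-295\right) = -89385$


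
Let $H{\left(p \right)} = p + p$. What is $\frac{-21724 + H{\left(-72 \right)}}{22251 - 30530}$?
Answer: $\frac{21868}{8279} \approx 2.6414$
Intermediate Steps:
$H{\left(p \right)} = 2 p$
$\frac{-21724 + H{\left(-72 \right)}}{22251 - 30530} = \frac{-21724 + 2 \left(-72\right)}{22251 - 30530} = \frac{-21724 - 144}{22251 - 30530} = - \frac{21868}{-8279} = \left(-21868\right) \left(- \frac{1}{8279}\right) = \frac{21868}{8279}$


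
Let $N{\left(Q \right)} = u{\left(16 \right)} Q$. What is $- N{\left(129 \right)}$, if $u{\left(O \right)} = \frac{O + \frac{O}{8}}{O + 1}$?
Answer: $- \frac{2322}{17} \approx -136.59$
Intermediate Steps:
$u{\left(O \right)} = \frac{9 O}{8 \left(1 + O\right)}$ ($u{\left(O \right)} = \frac{O + O \frac{1}{8}}{1 + O} = \frac{O + \frac{O}{8}}{1 + O} = \frac{\frac{9}{8} O}{1 + O} = \frac{9 O}{8 \left(1 + O\right)}$)
$N{\left(Q \right)} = \frac{18 Q}{17}$ ($N{\left(Q \right)} = \frac{9}{8} \cdot 16 \frac{1}{1 + 16} Q = \frac{9}{8} \cdot 16 \cdot \frac{1}{17} Q = \frac{18 Q}{17}$)
$- N{\left(129 \right)} = - \frac{18 \cdot 129}{17} = \left(-1\right) \frac{2322}{17} = - \frac{2322}{17}$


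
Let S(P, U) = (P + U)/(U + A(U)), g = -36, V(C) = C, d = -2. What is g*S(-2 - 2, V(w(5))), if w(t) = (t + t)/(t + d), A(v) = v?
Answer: 18/5 ≈ 3.6000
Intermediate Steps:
w(t) = 2*t/(-2 + t) (w(t) = (t + t)/(t - 2) = (2*t)/(-2 + t) = 2*t/(-2 + t))
S(P, U) = (P + U)/(2*U) (S(P, U) = (P + U)/(U + U) = (P + U)/((2*U)) = (P + U)*(1/(2*U)) = (P + U)/(2*U))
g*S(-2 - 2, V(w(5))) = -18*((-2 - 2) + 2*5/(-2 + 5))/(2*5/(-2 + 5)) = -18*(-4 + 2*5/3)/(2*5/3) = -18*(-4 + 2*5*(⅓))/(2*5*(⅓)) = -18*(-4 + 10/3)/10/3 = -18*3*(-2)/(10*3) = -36*(-⅒) = 18/5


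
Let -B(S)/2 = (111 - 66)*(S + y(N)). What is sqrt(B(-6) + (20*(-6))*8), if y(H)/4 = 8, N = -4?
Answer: 10*I*sqrt(33) ≈ 57.446*I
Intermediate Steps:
y(H) = 32 (y(H) = 4*8 = 32)
B(S) = -2880 - 90*S (B(S) = -2*(111 - 66)*(S + 32) = -90*(32 + S) = -2*(1440 + 45*S) = -2880 - 90*S)
sqrt(B(-6) + (20*(-6))*8) = sqrt((-2880 - 90*(-6)) + (20*(-6))*8) = sqrt((-2880 + 540) - 120*8) = sqrt(-2340 - 960) = sqrt(-3300) = 10*I*sqrt(33)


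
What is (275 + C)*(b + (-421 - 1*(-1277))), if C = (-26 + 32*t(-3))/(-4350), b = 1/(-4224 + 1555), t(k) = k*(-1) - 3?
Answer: 1366543757494/5805075 ≈ 2.3541e+5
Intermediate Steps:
t(k) = -3 - k (t(k) = -k - 3 = -3 - k)
b = -1/2669 (b = 1/(-2669) = -1/2669 ≈ -0.00037467)
C = 13/2175 (C = (-26 + 32*(-3 - 1*(-3)))/(-4350) = (-26 + 32*(-3 + 3))*(-1/4350) = (-26 + 32*0)*(-1/4350) = (-26 + 0)*(-1/4350) = -26*(-1/4350) = 13/2175 ≈ 0.0059770)
(275 + C)*(b + (-421 - 1*(-1277))) = (275 + 13/2175)*(-1/2669 + (-421 - 1*(-1277))) = 598138*(-1/2669 + (-421 + 1277))/2175 = 598138*(-1/2669 + 856)/2175 = (598138/2175)*(2284663/2669) = 1366543757494/5805075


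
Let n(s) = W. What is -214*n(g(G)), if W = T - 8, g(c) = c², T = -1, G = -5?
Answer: 1926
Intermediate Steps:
W = -9 (W = -1 - 8 = -9)
n(s) = -9
-214*n(g(G)) = -214*(-9) = 1926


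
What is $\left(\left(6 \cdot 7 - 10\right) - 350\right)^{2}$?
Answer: $101124$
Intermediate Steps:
$\left(\left(6 \cdot 7 - 10\right) - 350\right)^{2} = \left(\left(42 - 10\right) - 350\right)^{2} = \left(32 - 350\right)^{2} = \left(-318\right)^{2} = 101124$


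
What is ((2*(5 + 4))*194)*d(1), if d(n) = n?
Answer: 3492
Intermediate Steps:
((2*(5 + 4))*194)*d(1) = ((2*(5 + 4))*194)*1 = ((2*9)*194)*1 = (18*194)*1 = 3492*1 = 3492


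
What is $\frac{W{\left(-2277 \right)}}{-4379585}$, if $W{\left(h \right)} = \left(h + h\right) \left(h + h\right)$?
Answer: $- \frac{20738916}{4379585} \approx -4.7354$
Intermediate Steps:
$W{\left(h \right)} = 4 h^{2}$ ($W{\left(h \right)} = 2 h 2 h = 4 h^{2}$)
$\frac{W{\left(-2277 \right)}}{-4379585} = \frac{4 \left(-2277\right)^{2}}{-4379585} = 4 \cdot 5184729 \left(- \frac{1}{4379585}\right) = 20738916 \left(- \frac{1}{4379585}\right) = - \frac{20738916}{4379585}$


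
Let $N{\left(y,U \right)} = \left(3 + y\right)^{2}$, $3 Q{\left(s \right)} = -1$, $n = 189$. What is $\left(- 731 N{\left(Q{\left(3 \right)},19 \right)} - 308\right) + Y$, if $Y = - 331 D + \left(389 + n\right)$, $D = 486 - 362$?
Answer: $- \frac{413750}{9} \approx -45972.0$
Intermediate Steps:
$Q{\left(s \right)} = - \frac{1}{3}$ ($Q{\left(s \right)} = \frac{1}{3} \left(-1\right) = - \frac{1}{3}$)
$D = 124$
$Y = -40466$ ($Y = \left(-331\right) 124 + \left(389 + 189\right) = -41044 + 578 = -40466$)
$\left(- 731 N{\left(Q{\left(3 \right)},19 \right)} - 308\right) + Y = \left(- 731 \left(3 - \frac{1}{3}\right)^{2} - 308\right) - 40466 = \left(- 731 \left(\frac{8}{3}\right)^{2} - 308\right) - 40466 = \left(\left(-731\right) \frac{64}{9} - 308\right) - 40466 = \left(- \frac{46784}{9} - 308\right) - 40466 = - \frac{49556}{9} - 40466 = - \frac{413750}{9}$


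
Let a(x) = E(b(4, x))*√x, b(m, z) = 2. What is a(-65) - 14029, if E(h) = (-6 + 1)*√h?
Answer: -14029 - 5*I*√130 ≈ -14029.0 - 57.009*I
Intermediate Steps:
E(h) = -5*√h
a(x) = -5*√2*√x (a(x) = (-5*√2)*√x = -5*√2*√x)
a(-65) - 14029 = -5*√2*√(-65) - 14029 = -5*√2*I*√65 - 14029 = -5*I*√130 - 14029 = -14029 - 5*I*√130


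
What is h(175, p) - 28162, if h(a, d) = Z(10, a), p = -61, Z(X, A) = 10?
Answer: -28152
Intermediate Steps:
h(a, d) = 10
h(175, p) - 28162 = 10 - 28162 = -28152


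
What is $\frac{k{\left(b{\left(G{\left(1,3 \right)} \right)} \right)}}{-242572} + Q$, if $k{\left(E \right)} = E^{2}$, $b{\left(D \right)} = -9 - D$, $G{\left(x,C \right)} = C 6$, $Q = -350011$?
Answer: $- \frac{84902869021}{242572} \approx -3.5001 \cdot 10^{5}$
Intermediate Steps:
$G{\left(x,C \right)} = 6 C$
$\frac{k{\left(b{\left(G{\left(1,3 \right)} \right)} \right)}}{-242572} + Q = \frac{\left(-9 - 6 \cdot 3\right)^{2}}{-242572} - 350011 = \left(-9 - 18\right)^{2} \left(- \frac{1}{242572}\right) - 350011 = \left(-27\right)^{2} \left(- \frac{1}{242572}\right) - 350011 = 729 \left(- \frac{1}{242572}\right) - 350011 = - \frac{729}{242572} - 350011 = - \frac{84902869021}{242572}$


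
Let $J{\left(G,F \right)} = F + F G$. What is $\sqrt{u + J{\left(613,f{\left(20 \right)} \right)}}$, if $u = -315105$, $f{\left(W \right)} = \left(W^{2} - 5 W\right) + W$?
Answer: $5 i \sqrt{4745} \approx 344.42 i$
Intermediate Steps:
$f{\left(W \right)} = W^{2} - 4 W$
$\sqrt{u + J{\left(613,f{\left(20 \right)} \right)}} = \sqrt{-315105 + 20 \left(-4 + 20\right) \left(1 + 613\right)} = \sqrt{-315105 + 20 \cdot 16 \cdot 614} = \sqrt{-315105 + 320 \cdot 614} = \sqrt{-315105 + 196480} = \sqrt{-118625} = 5 i \sqrt{4745}$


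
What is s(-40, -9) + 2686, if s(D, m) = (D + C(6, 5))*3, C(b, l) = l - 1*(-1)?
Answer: 2584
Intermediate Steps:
C(b, l) = 1 + l (C(b, l) = l + 1 = 1 + l)
s(D, m) = 18 + 3*D (s(D, m) = (D + (1 + 5))*3 = (D + 6)*3 = (6 + D)*3 = 18 + 3*D)
s(-40, -9) + 2686 = (18 + 3*(-40)) + 2686 = (18 - 120) + 2686 = -102 + 2686 = 2584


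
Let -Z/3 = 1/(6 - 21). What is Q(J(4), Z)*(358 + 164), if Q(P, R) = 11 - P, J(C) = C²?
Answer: -2610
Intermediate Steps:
Z = ⅕ (Z = -3/(6 - 21) = -3/(-15) = -3*(-1/15) = ⅕ ≈ 0.20000)
Q(J(4), Z)*(358 + 164) = (11 - 1*4²)*(358 + 164) = (11 - 1*16)*522 = (11 - 16)*522 = -5*522 = -2610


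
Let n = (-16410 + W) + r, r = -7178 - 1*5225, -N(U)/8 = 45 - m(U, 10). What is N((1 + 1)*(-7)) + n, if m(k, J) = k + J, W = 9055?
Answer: -20150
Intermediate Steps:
m(k, J) = J + k
N(U) = -280 + 8*U (N(U) = -8*(45 - (10 + U)) = -8*(45 + (-10 - U)) = -8*(35 - U) = -280 + 8*U)
r = -12403 (r = -7178 - 5225 = -12403)
n = -19758 (n = (-16410 + 9055) - 12403 = -7355 - 12403 = -19758)
N((1 + 1)*(-7)) + n = (-280 + 8*((1 + 1)*(-7))) - 19758 = (-280 + 8*(2*(-7))) - 19758 = (-280 + 8*(-14)) - 19758 = (-280 - 112) - 19758 = -392 - 19758 = -20150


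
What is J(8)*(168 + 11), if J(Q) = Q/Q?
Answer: 179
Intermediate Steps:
J(Q) = 1
J(8)*(168 + 11) = 1*(168 + 11) = 1*179 = 179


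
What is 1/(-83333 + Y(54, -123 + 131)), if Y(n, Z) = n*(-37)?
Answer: -1/85331 ≈ -1.1719e-5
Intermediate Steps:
Y(n, Z) = -37*n
1/(-83333 + Y(54, -123 + 131)) = 1/(-83333 - 37*54) = 1/(-83333 - 1998) = 1/(-85331) = -1/85331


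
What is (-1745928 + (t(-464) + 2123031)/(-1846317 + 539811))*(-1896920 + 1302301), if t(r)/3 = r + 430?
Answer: 452122031305531881/435502 ≈ 1.0382e+12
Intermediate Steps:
t(r) = 1290 + 3*r (t(r) = 3*(r + 430) = 3*(430 + r) = 1290 + 3*r)
(-1745928 + (t(-464) + 2123031)/(-1846317 + 539811))*(-1896920 + 1302301) = (-1745928 + ((1290 + 3*(-464)) + 2123031)/(-1846317 + 539811))*(-1896920 + 1302301) = (-1745928 + ((1290 - 1392) + 2123031)/(-1306506))*(-594619) = (-1745928 + (-102 + 2123031)*(-1/1306506))*(-594619) = (-1745928 + 2122929*(-1/1306506))*(-594619) = (-1745928 - 707643/435502)*(-594619) = -760355843499/435502*(-594619) = 452122031305531881/435502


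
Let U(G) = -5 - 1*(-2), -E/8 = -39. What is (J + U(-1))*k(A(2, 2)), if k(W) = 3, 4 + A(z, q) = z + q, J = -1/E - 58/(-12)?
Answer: 571/104 ≈ 5.4904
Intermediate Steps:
E = 312 (E = -8*(-39) = 312)
U(G) = -3 (U(G) = -5 + 2 = -3)
J = 1507/312 (J = -1/312 - 58/(-12) = -1*1/312 - 58*(-1/12) = -1/312 + 29/6 = 1507/312 ≈ 4.8301)
A(z, q) = -4 + q + z (A(z, q) = -4 + (z + q) = -4 + (q + z) = -4 + q + z)
(J + U(-1))*k(A(2, 2)) = (1507/312 - 3)*3 = (571/312)*3 = 571/104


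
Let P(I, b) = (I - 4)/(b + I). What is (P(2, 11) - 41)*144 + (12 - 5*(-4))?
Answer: -76624/13 ≈ -5894.2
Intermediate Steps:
P(I, b) = (-4 + I)/(I + b)
(P(2, 11) - 41)*144 + (12 - 5*(-4)) = ((-4 + 2)/(2 + 11) - 41)*144 + (12 - 5*(-4)) = (-2/13 - 41)*144 + (12 + 20) = ((1/13)*(-2) - 41)*144 + 32 = (-2/13 - 41)*144 + 32 = -535/13*144 + 32 = -77040/13 + 32 = -76624/13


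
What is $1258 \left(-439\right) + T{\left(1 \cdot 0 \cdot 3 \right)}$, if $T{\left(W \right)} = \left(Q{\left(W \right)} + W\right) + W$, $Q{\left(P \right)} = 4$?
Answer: $-552258$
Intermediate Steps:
$T{\left(W \right)} = 4 + 2 W$ ($T{\left(W \right)} = \left(4 + W\right) + W = 4 + 2 W$)
$1258 \left(-439\right) + T{\left(1 \cdot 0 \cdot 3 \right)} = 1258 \left(-439\right) + \left(4 + 2 \cdot 1 \cdot 0 \cdot 3\right) = -552262 + \left(4 + 2 \cdot 0 \cdot 3\right) = -552262 + \left(4 + 2 \cdot 0\right) = -552262 + \left(4 + 0\right) = -552262 + 4 = -552258$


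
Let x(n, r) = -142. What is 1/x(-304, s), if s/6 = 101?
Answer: -1/142 ≈ -0.0070423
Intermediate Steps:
s = 606 (s = 6*101 = 606)
1/x(-304, s) = 1/(-142) = -1/142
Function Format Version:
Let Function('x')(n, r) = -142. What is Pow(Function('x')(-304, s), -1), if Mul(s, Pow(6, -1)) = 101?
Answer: Rational(-1, 142) ≈ -0.0070423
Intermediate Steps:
s = 606 (s = Mul(6, 101) = 606)
Pow(Function('x')(-304, s), -1) = Pow(-142, -1) = Rational(-1, 142)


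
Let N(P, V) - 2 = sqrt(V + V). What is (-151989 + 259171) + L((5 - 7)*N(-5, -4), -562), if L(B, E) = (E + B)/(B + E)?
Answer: 107183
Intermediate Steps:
N(P, V) = 2 + sqrt(2)*sqrt(V) (N(P, V) = 2 + sqrt(V + V) = 2 + sqrt(2*V) = 2 + sqrt(2)*sqrt(V))
L(B, E) = 1 (L(B, E) = (B + E)/(B + E) = 1)
(-151989 + 259171) + L((5 - 7)*N(-5, -4), -562) = (-151989 + 259171) + 1 = 107182 + 1 = 107183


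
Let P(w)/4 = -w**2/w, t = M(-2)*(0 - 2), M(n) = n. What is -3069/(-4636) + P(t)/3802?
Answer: 5797081/8813036 ≈ 0.65778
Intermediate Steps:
t = 4 (t = -2*(0 - 2) = -2*(-2) = 4)
P(w) = -4*w (P(w) = 4*(-w**2/w) = 4*(-w) = -4*w)
-3069/(-4636) + P(t)/3802 = -3069/(-4636) - 4*4/3802 = -3069*(-1/4636) - 16*1/3802 = 3069/4636 - 8/1901 = 5797081/8813036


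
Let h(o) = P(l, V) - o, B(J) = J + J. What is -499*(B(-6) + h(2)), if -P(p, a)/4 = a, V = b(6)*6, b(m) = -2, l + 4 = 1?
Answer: -16966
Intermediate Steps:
l = -3 (l = -4 + 1 = -3)
V = -12 (V = -2*6 = -12)
P(p, a) = -4*a
B(J) = 2*J
h(o) = 48 - o (h(o) = -4*(-12) - o = 48 - o)
-499*(B(-6) + h(2)) = -499*(2*(-6) + (48 - 1*2)) = -499*(-12 + (48 - 2)) = -499*(-12 + 46) = -499*34 = -16966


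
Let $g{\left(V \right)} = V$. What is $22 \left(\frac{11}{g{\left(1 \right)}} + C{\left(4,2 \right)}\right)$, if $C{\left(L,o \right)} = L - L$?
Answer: $242$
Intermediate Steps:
$C{\left(L,o \right)} = 0$
$22 \left(\frac{11}{g{\left(1 \right)}} + C{\left(4,2 \right)}\right) = 22 \left(\frac{11}{1} + 0\right) = 22 \left(11 \cdot 1 + 0\right) = 22 \left(11 + 0\right) = 22 \cdot 11 = 242$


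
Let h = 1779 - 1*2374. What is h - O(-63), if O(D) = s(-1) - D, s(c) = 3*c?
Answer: -655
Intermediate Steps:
O(D) = -3 - D (O(D) = 3*(-1) - D = -3 - D)
h = -595 (h = 1779 - 2374 = -595)
h - O(-63) = -595 - (-3 - 1*(-63)) = -595 - (-3 + 63) = -595 - 1*60 = -595 - 60 = -655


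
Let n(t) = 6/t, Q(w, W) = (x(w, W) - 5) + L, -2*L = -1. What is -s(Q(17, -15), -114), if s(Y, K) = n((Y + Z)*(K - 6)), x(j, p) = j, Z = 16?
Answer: 1/570 ≈ 0.0017544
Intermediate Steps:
L = 1/2 (L = -1/2*(-1) = 1/2 ≈ 0.50000)
Q(w, W) = -9/2 + w (Q(w, W) = (w - 5) + 1/2 = (-5 + w) + 1/2 = -9/2 + w)
s(Y, K) = 6/((-6 + K)*(16 + Y)) (s(Y, K) = 6/(((Y + 16)*(K - 6))) = 6/(((16 + Y)*(-6 + K))) = 6/(((-6 + K)*(16 + Y))) = 6*(1/((-6 + K)*(16 + Y))) = 6/((-6 + K)*(16 + Y)))
-s(Q(17, -15), -114) = -6/(-96 - 6*(-9/2 + 17) + 16*(-114) - 114*(-9/2 + 17)) = -6/(-96 - 6*25/2 - 1824 - 114*25/2) = -6/(-96 - 75 - 1824 - 1425) = -6/(-3420) = -6*(-1)/3420 = -1*(-1/570) = 1/570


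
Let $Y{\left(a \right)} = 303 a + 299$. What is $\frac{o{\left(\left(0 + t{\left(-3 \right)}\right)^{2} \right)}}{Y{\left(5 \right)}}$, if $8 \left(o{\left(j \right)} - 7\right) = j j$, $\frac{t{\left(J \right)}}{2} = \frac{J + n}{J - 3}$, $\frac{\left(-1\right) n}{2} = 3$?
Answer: $\frac{137}{14512} \approx 0.0094405$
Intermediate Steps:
$n = -6$ ($n = \left(-2\right) 3 = -6$)
$Y{\left(a \right)} = 299 + 303 a$
$t{\left(J \right)} = \frac{2 \left(-6 + J\right)}{-3 + J}$ ($t{\left(J \right)} = 2 \frac{J - 6}{J - 3} = 2 \frac{-6 + J}{-3 + J} = \frac{2 \left(-6 + J\right)}{-3 + J}$)
$o{\left(j \right)} = 7 + \frac{j^{2}}{8}$ ($o{\left(j \right)} = 7 + \frac{j j}{8} = 7 + \frac{j^{2}}{8}$)
$\frac{o{\left(\left(0 + t{\left(-3 \right)}\right)^{2} \right)}}{Y{\left(5 \right)}} = \frac{7 + \frac{\left(\left(0 + \frac{2 \left(-6 - 3\right)}{-3 - 3}\right)^{2}\right)^{2}}{8}}{299 + 303 \cdot 5} = \frac{7 + \frac{\left(\left(0 + 2 \frac{1}{-6} \left(-9\right)\right)^{2}\right)^{2}}{8}}{299 + 1515} = \frac{7 + \frac{\left(\left(0 + 2 \left(- \frac{1}{6}\right) \left(-9\right)\right)^{2}\right)^{2}}{8}}{1814} = \left(7 + \frac{\left(\left(0 + 3\right)^{2}\right)^{2}}{8}\right) \frac{1}{1814} = \left(7 + \frac{\left(3^{2}\right)^{2}}{8}\right) \frac{1}{1814} = \left(7 + \frac{9^{2}}{8}\right) \frac{1}{1814} = \left(7 + \frac{1}{8} \cdot 81\right) \frac{1}{1814} = \left(7 + \frac{81}{8}\right) \frac{1}{1814} = \frac{137}{8} \cdot \frac{1}{1814} = \frac{137}{14512}$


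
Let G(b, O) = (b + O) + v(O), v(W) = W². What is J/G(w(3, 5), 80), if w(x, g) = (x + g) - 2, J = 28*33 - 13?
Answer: 911/6486 ≈ 0.14046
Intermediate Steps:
J = 911 (J = 924 - 13 = 911)
w(x, g) = -2 + g + x (w(x, g) = (g + x) - 2 = -2 + g + x)
G(b, O) = O + b + O² (G(b, O) = (b + O) + O² = (O + b) + O² = O + b + O²)
J/G(w(3, 5), 80) = 911/(80 + (-2 + 5 + 3) + 80²) = 911/(80 + 6 + 6400) = 911/6486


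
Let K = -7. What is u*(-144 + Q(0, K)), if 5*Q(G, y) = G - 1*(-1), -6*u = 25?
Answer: 3595/6 ≈ 599.17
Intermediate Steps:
u = -25/6 (u = -1/6*25 = -25/6 ≈ -4.1667)
Q(G, y) = 1/5 + G/5 (Q(G, y) = (G - 1*(-1))/5 = (G + 1)/5 = (1 + G)/5 = 1/5 + G/5)
u*(-144 + Q(0, K)) = -25*(-144 + (1/5 + (1/5)*0))/6 = -25*(-144 + (1/5 + 0))/6 = -25*(-144 + 1/5)/6 = -25/6*(-719/5) = 3595/6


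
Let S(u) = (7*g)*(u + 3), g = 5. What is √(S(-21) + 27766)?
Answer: 16*√106 ≈ 164.73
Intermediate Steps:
S(u) = 105 + 35*u (S(u) = (7*5)*(u + 3) = 35*(3 + u) = 105 + 35*u)
√(S(-21) + 27766) = √((105 + 35*(-21)) + 27766) = √((105 - 735) + 27766) = √(-630 + 27766) = √27136 = 16*√106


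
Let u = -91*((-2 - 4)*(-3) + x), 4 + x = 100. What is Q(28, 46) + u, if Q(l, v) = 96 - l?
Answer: -10306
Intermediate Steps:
x = 96 (x = -4 + 100 = 96)
u = -10374 (u = -91*((-2 - 4)*(-3) + 96) = -91*(-6*(-3) + 96) = -91*(18 + 96) = -91*114 = -10374)
Q(28, 46) + u = (96 - 1*28) - 10374 = (96 - 28) - 10374 = 68 - 10374 = -10306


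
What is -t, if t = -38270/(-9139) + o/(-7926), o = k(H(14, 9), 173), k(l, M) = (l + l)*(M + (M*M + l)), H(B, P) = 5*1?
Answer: 1224075355/36217857 ≈ 33.798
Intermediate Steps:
H(B, P) = 5
k(l, M) = 2*l*(M + l + M**2) (k(l, M) = (2*l)*(M + (M**2 + l)) = (2*l)*(M + (l + M**2)) = (2*l)*(M + l + M**2) = 2*l*(M + l + M**2))
o = 301070 (o = 2*5*(173 + 5 + 173**2) = 2*5*(173 + 5 + 29929) = 2*5*30107 = 301070)
t = -1224075355/36217857 (t = -38270/(-9139) + 301070/(-7926) = -38270*(-1/9139) + 301070*(-1/7926) = 38270/9139 - 150535/3963 = -1224075355/36217857 ≈ -33.798)
-t = -1*(-1224075355/36217857) = 1224075355/36217857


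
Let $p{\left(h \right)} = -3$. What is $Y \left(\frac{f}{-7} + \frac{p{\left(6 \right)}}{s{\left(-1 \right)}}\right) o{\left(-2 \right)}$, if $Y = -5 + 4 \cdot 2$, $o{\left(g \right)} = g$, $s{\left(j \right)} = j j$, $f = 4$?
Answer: $\frac{150}{7} \approx 21.429$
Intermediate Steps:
$s{\left(j \right)} = j^{2}$
$Y = 3$ ($Y = -5 + 8 = 3$)
$Y \left(\frac{f}{-7} + \frac{p{\left(6 \right)}}{s{\left(-1 \right)}}\right) o{\left(-2 \right)} = 3 \left(\frac{4}{-7} - \frac{3}{\left(-1\right)^{2}}\right) \left(-2\right) = 3 \left(4 \left(- \frac{1}{7}\right) - \frac{3}{1}\right) \left(-2\right) = 3 \left(- \frac{4}{7} - 3\right) \left(-2\right) = 3 \left(- \frac{25}{7}\right) \left(-2\right) = \left(- \frac{75}{7}\right) \left(-2\right) = \frac{150}{7}$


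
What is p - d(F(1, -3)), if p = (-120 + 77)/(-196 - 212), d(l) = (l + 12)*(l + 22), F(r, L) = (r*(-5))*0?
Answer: -107669/408 ≈ -263.89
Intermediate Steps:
F(r, L) = 0 (F(r, L) = -5*r*0 = 0)
d(l) = (12 + l)*(22 + l)
p = 43/408 (p = -43/(-408) = -43*(-1/408) = 43/408 ≈ 0.10539)
p - d(F(1, -3)) = 43/408 - (264 + 0**2 + 34*0) = 43/408 - (264 + 0 + 0) = 43/408 - 1*264 = 43/408 - 264 = -107669/408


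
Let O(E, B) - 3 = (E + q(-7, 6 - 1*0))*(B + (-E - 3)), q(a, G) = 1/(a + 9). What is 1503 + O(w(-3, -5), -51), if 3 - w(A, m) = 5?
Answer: 1584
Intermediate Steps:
w(A, m) = -2 (w(A, m) = 3 - 1*5 = 3 - 5 = -2)
q(a, G) = 1/(9 + a)
O(E, B) = 3 + (1/2 + E)*(-3 + B - E) (O(E, B) = 3 + (E + 1/(9 - 7))*(B + (-E - 3)) = 3 + (E + 1/2)*(B + (-3 - E)) = 3 + (E + 1/2)*(-3 + B - E) = 3 + (1/2 + E)*(-3 + B - E))
1503 + O(w(-3, -5), -51) = 1503 + (3/2 + (1/2)*(-51) - 1*(-2)**2 - 7/2*(-2) - 51*(-2)) = 1503 + (3/2 - 51/2 - 1*4 + 7 + 102) = 1503 + (3/2 - 51/2 - 4 + 7 + 102) = 1503 + 81 = 1584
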